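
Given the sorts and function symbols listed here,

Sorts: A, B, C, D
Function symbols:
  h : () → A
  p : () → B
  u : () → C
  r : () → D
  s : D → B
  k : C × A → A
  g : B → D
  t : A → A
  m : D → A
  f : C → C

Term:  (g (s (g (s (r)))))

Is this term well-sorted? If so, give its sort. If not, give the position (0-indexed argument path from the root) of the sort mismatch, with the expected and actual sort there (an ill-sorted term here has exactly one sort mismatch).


well-sorted; sort = D

        (r) : D
      (s (r)) : B
    (g (s (r))) : D
  (s (g (s (r)))) : B
(g (s (g (s (r))))) : D


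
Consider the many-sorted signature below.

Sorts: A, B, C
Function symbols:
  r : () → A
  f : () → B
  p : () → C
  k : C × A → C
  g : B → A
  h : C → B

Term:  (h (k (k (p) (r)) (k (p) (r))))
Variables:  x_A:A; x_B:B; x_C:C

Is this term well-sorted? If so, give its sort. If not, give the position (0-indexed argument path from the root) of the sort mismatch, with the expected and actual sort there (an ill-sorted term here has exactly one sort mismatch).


      (p) : C
      (r) : A
    (k (p) (r)) : C
      (p) : C
      (r) : A
    (k (p) (r)) : C
  (k (k (p) (r)) (k (p) (r))) : ✗ arg 1 at [0, 1] has sort C, expected A

ill-sorted at position [0, 1]: expected A, got C


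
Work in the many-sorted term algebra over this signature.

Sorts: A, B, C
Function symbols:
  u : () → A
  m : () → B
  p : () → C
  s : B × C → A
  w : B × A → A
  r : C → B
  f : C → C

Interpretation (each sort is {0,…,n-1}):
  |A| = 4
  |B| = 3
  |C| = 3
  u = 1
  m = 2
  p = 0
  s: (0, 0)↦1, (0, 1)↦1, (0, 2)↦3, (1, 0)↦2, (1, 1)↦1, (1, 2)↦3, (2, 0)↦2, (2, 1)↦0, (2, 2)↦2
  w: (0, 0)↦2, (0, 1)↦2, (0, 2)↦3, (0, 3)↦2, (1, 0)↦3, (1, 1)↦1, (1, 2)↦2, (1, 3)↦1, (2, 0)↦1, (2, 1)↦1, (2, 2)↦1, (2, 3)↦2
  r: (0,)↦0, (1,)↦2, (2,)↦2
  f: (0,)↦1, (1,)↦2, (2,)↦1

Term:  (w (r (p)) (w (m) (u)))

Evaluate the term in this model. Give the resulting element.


  p = 0
  (r (p)) = r(0,) = 0
  m = 2
  u = 1
  (w (m) (u)) = w(2, 1) = 1
  (w (r (p)) (w (m) (u))) = w(0, 1) = 2

value = 2


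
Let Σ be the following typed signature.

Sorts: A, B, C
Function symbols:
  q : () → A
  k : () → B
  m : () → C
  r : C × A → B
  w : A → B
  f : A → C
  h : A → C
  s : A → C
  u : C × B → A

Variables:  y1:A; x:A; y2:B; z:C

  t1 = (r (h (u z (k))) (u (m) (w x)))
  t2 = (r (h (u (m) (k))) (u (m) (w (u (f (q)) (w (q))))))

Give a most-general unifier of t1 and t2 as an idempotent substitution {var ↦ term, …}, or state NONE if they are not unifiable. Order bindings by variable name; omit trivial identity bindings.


{x ↦ (u (f (q)) (w (q))), z ↦ (m)}


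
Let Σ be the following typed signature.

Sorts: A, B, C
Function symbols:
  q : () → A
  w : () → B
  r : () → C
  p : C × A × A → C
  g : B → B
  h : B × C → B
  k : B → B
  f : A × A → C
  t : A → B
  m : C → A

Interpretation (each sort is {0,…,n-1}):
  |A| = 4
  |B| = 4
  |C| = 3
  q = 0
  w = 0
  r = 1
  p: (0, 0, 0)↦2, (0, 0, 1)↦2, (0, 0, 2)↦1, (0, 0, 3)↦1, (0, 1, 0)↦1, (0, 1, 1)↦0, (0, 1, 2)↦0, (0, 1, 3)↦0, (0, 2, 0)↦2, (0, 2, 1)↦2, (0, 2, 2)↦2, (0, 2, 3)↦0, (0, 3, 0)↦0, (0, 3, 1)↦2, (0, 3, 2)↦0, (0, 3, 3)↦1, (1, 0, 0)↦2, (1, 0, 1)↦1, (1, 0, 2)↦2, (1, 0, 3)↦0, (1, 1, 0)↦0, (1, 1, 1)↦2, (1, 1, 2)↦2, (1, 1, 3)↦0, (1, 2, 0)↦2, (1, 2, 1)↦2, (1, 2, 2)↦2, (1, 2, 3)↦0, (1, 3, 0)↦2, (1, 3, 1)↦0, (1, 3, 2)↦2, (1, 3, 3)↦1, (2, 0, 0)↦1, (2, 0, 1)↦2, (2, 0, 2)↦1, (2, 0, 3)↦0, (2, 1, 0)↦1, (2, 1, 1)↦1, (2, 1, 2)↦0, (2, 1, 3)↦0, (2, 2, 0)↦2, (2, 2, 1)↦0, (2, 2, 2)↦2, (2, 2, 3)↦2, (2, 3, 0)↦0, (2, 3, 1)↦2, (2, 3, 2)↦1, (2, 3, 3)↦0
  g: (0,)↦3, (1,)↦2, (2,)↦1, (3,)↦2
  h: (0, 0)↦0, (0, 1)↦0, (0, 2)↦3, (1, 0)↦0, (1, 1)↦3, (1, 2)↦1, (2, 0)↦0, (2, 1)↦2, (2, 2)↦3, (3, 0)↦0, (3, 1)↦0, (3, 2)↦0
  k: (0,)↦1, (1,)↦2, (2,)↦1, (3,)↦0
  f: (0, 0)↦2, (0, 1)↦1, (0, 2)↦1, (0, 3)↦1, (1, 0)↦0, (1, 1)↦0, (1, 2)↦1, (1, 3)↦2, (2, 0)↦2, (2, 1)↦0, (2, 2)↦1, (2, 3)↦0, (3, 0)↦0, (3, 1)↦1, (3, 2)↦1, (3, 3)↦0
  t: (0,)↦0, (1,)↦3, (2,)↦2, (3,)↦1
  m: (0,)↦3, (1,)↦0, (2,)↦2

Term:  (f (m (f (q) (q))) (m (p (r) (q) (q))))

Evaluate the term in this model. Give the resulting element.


  q = 0
  q = 0
  (f (q) (q)) = f(0, 0) = 2
  (m (f (q) (q))) = m(2,) = 2
  r = 1
  q = 0
  q = 0
  (p (r) (q) (q)) = p(1, 0, 0) = 2
  (m (p (r) (q) (q))) = m(2,) = 2
  (f (m (f (q) (q))) (m (p (r) (q) (q)))) = f(2, 2) = 1

value = 1


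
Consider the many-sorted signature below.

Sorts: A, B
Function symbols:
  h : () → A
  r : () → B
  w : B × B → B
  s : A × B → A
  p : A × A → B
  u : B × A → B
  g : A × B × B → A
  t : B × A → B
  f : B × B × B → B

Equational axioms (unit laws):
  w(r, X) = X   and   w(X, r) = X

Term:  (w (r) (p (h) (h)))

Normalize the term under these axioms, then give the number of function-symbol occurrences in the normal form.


size = 3

1. (w (r) (p (h) (h)))  →  (p (h) (h))
normal form: (p (h) (h))


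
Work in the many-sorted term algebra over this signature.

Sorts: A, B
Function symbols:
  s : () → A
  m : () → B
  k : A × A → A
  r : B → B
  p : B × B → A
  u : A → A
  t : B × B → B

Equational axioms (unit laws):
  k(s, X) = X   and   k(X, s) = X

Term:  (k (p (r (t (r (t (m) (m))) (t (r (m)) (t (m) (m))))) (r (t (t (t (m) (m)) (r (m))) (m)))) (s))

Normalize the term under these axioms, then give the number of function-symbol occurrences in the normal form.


1. (k (p (r (t (r (t (m) (m))) (t (r (m)) (t (m) (m))))) (r (t (t (t (m) (m)) (r (m))) (m)))) (s))  →  (p (r (t (r (t (m) (m))) (t (r (m)) (t (m) (m))))) (r (t (t (t (m) (m)) (r (m))) (m))))
normal form: (p (r (t (r (t (m) (m))) (t (r (m)) (t (m) (m))))) (r (t (t (t (m) (m)) (r (m))) (m))))

size = 22


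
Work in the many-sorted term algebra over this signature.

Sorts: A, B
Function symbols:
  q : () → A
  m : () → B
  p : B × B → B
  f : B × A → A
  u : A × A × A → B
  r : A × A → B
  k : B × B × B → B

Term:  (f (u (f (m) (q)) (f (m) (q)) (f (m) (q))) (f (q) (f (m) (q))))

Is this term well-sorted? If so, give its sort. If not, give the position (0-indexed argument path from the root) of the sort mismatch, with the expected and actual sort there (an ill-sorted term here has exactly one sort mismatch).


ill-sorted at position [1, 0]: expected B, got A

      (m) : B
      (q) : A
    (f (m) (q)) : A
      (m) : B
      (q) : A
    (f (m) (q)) : A
      (m) : B
      (q) : A
    (f (m) (q)) : A
  (u (f (m) (q)) (f (m) (q)) (f (m) (q))) : B
    (q) : A
      (m) : B
      (q) : A
    (f (m) (q)) : A
  (f (q) (f (m) (q))) : ✗ arg 0 at [1, 0] has sort A, expected B


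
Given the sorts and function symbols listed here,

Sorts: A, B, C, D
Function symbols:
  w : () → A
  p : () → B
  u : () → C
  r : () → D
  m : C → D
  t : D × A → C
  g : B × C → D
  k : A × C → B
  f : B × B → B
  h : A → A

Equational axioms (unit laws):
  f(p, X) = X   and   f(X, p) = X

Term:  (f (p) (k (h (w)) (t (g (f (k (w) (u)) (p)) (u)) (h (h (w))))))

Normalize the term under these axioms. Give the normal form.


normal form = (k (h (w)) (t (g (k (w) (u)) (u)) (h (h (w)))))

1. (f (p) (k (h (w)) (t (g (f (k (w) (u)) (p)) (u)) (h (h (w))))))  →  (k (h (w)) (t (g (f (k (w) (u)) (p)) (u)) (h (h (w)))))
2. (k (h (w)) (t (g (f (k (w) (u)) (p)) (u)) (h (h (w)))))  →  (k (h (w)) (t (g (k (w) (u)) (u)) (h (h (w)))))


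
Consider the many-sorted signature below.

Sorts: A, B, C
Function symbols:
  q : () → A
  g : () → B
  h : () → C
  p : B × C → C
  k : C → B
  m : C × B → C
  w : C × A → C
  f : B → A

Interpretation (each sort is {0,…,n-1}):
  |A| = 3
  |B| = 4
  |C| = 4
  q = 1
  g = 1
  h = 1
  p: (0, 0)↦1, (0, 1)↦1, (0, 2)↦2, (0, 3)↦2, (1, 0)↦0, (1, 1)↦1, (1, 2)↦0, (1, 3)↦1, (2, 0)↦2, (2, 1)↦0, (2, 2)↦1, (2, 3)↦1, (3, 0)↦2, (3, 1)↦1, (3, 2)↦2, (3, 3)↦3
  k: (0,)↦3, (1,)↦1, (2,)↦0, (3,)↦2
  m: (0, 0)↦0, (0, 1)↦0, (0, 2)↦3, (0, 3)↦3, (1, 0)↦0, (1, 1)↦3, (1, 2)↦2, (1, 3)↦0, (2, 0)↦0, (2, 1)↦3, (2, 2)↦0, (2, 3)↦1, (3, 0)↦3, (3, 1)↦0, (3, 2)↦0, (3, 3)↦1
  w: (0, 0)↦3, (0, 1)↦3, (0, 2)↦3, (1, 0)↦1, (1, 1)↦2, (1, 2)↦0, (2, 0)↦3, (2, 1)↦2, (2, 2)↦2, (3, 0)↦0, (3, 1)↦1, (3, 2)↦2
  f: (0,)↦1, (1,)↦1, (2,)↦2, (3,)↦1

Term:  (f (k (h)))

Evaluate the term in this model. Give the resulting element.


value = 1

  h = 1
  (k (h)) = k(1,) = 1
  (f (k (h))) = f(1,) = 1


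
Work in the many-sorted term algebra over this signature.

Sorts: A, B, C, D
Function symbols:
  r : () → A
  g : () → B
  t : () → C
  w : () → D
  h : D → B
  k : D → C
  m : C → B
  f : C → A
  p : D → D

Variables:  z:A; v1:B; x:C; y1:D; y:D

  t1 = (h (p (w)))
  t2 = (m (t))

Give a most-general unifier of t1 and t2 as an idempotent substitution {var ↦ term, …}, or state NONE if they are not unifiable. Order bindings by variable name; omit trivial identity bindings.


NONE (not unifiable)

head clash or occurs-check failure — not unifiable


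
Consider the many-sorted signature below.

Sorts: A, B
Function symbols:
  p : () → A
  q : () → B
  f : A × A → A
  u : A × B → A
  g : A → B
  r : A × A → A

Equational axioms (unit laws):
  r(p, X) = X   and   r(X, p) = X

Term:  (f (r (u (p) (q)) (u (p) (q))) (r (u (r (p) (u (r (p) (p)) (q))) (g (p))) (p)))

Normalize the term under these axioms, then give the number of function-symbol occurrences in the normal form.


size = 14

1. (f (r (u (p) (q)) (u (p) (q))) (r (u (r (p) (u (r (p) (p)) (q))) (g (p))) (p)))  →  (f (r (u (p) (q)) (u (p) (q))) (u (r (p) (u (r (p) (p)) (q))) (g (p))))
2. (f (r (u (p) (q)) (u (p) (q))) (u (r (p) (u (r (p) (p)) (q))) (g (p))))  →  (f (r (u (p) (q)) (u (p) (q))) (u (u (r (p) (p)) (q)) (g (p))))
3. (f (r (u (p) (q)) (u (p) (q))) (u (u (r (p) (p)) (q)) (g (p))))  →  (f (r (u (p) (q)) (u (p) (q))) (u (u (p) (q)) (g (p))))
normal form: (f (r (u (p) (q)) (u (p) (q))) (u (u (p) (q)) (g (p))))


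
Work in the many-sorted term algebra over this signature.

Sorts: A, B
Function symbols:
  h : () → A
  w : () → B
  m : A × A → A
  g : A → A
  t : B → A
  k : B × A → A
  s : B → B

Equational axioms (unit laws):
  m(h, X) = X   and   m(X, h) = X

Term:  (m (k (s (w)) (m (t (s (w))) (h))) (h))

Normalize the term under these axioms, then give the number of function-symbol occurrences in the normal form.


size = 6

1. (m (k (s (w)) (m (t (s (w))) (h))) (h))  →  (k (s (w)) (m (t (s (w))) (h)))
2. (k (s (w)) (m (t (s (w))) (h)))  →  (k (s (w)) (t (s (w))))
normal form: (k (s (w)) (t (s (w))))


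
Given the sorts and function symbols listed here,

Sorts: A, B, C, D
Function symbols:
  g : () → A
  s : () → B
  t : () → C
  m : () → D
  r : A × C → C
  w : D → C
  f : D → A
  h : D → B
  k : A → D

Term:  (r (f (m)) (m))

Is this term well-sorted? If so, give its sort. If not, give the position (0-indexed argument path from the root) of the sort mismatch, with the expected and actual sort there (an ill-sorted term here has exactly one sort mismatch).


ill-sorted at position [1]: expected C, got D

    (m) : D
  (f (m)) : A
  (m) : D
(r (f (m)) (m)) : ✗ arg 1 at [1] has sort D, expected C


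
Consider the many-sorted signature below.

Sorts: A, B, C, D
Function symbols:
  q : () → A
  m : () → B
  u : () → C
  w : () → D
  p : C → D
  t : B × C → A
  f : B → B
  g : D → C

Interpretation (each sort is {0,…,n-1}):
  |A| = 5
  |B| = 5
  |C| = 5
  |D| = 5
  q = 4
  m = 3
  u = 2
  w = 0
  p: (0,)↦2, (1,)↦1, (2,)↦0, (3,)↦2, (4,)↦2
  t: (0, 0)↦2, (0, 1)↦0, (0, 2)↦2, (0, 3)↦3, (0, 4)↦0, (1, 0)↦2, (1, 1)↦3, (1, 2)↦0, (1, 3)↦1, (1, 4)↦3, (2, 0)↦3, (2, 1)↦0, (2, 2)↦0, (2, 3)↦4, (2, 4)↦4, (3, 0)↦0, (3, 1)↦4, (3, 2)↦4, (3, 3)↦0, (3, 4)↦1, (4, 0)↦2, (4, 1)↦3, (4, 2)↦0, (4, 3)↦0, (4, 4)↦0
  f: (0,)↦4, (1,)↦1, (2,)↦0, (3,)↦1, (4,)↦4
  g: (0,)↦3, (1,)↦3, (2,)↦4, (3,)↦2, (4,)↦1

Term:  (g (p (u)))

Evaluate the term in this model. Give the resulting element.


value = 3

  u = 2
  (p (u)) = p(2,) = 0
  (g (p (u))) = g(0,) = 3


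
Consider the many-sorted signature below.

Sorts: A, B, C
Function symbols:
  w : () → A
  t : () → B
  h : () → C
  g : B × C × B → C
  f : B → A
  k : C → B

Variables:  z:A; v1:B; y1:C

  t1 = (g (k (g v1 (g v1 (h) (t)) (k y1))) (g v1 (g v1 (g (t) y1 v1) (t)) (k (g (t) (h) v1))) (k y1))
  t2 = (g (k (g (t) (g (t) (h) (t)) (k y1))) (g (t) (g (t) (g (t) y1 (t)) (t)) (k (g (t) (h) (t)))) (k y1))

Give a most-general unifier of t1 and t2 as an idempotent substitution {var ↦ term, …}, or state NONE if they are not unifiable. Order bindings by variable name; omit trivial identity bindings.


{v1 ↦ (t)}


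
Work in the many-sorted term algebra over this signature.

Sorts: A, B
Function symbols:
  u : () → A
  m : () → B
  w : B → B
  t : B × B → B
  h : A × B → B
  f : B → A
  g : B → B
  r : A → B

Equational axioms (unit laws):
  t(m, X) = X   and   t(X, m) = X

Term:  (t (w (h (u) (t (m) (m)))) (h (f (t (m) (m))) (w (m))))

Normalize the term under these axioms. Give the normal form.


normal form = (t (w (h (u) (m))) (h (f (m)) (w (m))))

1. (t (w (h (u) (t (m) (m)))) (h (f (t (m) (m))) (w (m))))  →  (t (w (h (u) (m))) (h (f (t (m) (m))) (w (m))))
2. (t (w (h (u) (m))) (h (f (t (m) (m))) (w (m))))  →  (t (w (h (u) (m))) (h (f (m)) (w (m))))


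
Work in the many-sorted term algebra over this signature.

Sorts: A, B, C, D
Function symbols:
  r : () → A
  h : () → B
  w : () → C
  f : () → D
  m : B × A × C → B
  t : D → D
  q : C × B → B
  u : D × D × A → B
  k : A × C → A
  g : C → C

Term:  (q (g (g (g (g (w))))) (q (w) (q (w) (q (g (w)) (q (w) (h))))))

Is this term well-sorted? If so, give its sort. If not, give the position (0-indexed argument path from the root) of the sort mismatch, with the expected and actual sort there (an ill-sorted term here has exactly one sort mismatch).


well-sorted; sort = B

          (w) : C
        (g (w)) : C
      (g (g (w))) : C
    (g (g (g (w)))) : C
  (g (g (g (g (w))))) : C
    (w) : C
      (w) : C
          (w) : C
        (g (w)) : C
          (w) : C
          (h) : B
        (q (w) (h)) : B
      (q (g (w)) (q (w) (h))) : B
    (q (w) (q (g (w)) (q (w) (h)))) : B
  (q (w) (q (w) (q (g (w)) (q (w) (h))))) : B
(q (g (g (g (g (w))))) (q (w) (q (w) (q (g (w)) (q (w) (h)))))) : B


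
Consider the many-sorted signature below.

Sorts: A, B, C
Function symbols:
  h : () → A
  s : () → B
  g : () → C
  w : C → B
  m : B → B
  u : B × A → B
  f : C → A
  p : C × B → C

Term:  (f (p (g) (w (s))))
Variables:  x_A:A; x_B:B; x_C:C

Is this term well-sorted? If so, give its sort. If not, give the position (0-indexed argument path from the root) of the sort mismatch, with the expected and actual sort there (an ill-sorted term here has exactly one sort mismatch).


ill-sorted at position [0, 1, 0]: expected C, got B

    (g) : C
      (s) : B
    (w (s)) : ✗ arg 0 at [0, 1, 0] has sort B, expected C


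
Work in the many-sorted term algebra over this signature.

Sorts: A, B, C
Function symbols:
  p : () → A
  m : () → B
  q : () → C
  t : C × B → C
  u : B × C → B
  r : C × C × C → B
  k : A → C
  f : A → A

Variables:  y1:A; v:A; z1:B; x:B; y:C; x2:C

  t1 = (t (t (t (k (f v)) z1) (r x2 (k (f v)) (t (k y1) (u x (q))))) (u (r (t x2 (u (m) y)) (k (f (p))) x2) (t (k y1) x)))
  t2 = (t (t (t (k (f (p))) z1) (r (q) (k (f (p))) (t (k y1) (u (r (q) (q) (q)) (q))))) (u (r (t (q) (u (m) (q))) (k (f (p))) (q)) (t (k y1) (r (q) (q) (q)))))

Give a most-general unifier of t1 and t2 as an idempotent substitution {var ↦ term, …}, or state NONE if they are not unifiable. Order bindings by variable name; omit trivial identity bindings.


{v ↦ (p), x ↦ (r (q) (q) (q)), x2 ↦ (q), y ↦ (q)}


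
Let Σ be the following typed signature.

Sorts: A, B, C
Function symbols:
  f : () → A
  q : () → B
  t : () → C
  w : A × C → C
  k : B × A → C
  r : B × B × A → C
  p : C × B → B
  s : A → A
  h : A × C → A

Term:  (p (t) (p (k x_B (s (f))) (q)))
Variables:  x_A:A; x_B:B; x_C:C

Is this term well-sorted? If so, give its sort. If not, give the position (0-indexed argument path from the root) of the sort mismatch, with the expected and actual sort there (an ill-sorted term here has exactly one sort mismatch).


  (t) : C
      x_B : B
        (f) : A
      (s (f)) : A
    (k x_B (s (f))) : C
    (q) : B
  (p (k x_B (s (f))) (q)) : B
(p (t) (p (k x_B (s (f))) (q))) : B

well-sorted; sort = B


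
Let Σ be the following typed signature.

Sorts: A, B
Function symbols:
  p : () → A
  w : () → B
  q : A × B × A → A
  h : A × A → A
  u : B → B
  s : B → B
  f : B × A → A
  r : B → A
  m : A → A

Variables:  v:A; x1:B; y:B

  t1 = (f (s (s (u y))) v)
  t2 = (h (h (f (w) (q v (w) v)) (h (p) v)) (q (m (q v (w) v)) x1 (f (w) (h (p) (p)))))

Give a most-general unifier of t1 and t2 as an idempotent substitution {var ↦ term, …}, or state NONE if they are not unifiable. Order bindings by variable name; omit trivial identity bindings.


head clash or occurs-check failure — not unifiable

NONE (not unifiable)


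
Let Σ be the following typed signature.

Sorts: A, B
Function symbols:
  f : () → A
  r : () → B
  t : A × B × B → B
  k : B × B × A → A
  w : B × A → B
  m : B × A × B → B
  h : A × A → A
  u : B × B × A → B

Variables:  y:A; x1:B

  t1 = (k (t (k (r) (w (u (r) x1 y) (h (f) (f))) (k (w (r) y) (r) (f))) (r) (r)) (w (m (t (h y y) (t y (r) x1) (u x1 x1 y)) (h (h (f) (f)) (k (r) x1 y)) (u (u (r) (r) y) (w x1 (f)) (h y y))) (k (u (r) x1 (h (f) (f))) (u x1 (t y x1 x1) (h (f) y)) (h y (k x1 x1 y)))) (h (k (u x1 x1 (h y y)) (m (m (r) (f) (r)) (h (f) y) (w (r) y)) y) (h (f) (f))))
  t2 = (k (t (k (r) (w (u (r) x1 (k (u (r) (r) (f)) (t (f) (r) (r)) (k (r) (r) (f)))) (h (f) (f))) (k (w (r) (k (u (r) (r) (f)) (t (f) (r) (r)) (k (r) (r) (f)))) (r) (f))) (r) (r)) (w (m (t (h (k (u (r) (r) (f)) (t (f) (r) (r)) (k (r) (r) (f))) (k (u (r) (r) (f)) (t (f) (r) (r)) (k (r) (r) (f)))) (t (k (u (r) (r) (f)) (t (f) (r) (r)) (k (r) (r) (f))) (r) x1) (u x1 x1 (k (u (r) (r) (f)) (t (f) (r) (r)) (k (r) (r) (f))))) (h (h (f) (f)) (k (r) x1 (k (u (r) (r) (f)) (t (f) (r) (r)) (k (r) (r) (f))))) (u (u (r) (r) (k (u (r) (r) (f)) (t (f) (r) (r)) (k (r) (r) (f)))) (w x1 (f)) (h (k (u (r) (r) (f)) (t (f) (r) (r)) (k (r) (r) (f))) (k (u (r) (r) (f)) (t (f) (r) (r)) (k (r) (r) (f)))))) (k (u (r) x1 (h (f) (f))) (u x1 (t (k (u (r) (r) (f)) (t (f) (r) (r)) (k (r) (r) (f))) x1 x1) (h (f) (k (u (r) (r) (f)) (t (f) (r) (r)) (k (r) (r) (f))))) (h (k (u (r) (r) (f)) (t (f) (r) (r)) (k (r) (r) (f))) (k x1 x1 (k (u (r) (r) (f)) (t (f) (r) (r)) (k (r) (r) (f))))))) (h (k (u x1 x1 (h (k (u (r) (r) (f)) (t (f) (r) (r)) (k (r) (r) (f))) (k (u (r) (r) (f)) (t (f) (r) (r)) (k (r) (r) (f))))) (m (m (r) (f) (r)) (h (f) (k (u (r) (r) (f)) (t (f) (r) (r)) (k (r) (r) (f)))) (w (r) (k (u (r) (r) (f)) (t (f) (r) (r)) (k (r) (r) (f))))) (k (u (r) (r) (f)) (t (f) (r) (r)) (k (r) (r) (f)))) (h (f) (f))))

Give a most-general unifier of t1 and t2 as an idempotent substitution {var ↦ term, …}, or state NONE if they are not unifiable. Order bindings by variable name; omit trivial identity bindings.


{y ↦ (k (u (r) (r) (f)) (t (f) (r) (r)) (k (r) (r) (f)))}


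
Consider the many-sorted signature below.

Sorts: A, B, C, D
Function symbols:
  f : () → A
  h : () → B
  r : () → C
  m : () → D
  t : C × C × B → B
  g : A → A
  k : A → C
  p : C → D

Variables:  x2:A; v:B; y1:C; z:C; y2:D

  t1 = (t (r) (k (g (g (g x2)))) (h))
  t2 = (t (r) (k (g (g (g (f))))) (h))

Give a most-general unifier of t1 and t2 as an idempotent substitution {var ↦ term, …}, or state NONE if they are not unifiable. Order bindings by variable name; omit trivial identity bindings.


{x2 ↦ (f)}


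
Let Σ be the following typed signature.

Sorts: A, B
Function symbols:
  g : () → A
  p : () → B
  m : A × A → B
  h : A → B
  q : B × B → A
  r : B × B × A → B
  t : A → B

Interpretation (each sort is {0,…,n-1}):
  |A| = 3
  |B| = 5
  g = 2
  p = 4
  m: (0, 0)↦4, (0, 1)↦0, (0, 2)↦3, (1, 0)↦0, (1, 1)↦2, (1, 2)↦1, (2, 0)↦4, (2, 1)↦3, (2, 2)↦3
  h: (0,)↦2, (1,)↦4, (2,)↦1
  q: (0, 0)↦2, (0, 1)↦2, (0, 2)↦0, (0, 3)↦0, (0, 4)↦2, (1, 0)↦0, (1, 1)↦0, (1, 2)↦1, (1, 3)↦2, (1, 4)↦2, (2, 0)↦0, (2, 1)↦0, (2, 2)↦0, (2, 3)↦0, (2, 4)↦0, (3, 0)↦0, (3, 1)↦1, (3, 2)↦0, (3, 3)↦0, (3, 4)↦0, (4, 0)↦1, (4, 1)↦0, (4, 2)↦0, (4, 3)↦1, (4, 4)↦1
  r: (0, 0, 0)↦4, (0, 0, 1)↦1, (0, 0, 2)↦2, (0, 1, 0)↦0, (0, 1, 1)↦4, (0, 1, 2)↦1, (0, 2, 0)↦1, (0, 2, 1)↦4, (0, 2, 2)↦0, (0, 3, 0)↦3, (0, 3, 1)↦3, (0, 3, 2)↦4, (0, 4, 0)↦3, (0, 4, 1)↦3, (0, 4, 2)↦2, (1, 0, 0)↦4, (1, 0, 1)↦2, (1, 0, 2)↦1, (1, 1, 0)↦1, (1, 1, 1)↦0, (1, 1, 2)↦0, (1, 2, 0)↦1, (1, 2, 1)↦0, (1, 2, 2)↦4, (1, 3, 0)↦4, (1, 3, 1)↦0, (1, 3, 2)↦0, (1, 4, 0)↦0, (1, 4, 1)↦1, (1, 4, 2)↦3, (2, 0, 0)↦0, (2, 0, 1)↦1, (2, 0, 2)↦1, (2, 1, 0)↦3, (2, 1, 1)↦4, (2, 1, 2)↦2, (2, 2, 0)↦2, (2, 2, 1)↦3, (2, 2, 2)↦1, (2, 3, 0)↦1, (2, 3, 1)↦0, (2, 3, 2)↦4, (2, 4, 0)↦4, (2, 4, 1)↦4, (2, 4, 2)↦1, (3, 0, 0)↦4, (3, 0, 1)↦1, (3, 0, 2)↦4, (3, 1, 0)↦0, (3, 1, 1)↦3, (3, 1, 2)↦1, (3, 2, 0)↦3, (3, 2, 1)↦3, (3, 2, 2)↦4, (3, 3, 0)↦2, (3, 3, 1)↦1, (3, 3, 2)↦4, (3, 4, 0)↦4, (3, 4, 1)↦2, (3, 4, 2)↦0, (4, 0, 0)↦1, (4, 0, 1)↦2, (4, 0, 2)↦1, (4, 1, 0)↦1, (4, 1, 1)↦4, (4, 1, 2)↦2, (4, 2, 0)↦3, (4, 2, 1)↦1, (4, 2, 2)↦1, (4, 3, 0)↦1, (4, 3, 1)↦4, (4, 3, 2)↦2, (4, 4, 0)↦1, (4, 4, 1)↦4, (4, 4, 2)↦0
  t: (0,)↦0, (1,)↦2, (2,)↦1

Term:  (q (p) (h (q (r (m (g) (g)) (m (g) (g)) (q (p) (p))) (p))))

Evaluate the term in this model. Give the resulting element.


value = 0

  p = 4
  g = 2
  g = 2
  (m (g) (g)) = m(2, 2) = 3
  g = 2
  g = 2
  (m (g) (g)) = m(2, 2) = 3
  p = 4
  p = 4
  (q (p) (p)) = q(4, 4) = 1
  (r (m (g) (g)) (m (g) (g)) (q (p) (p))) = r(3, 3, 1) = 1
  p = 4
  (q (r (m (g) (g)) (m (g) (g)) (q (p) (p))) (p)) = q(1, 4) = 2
  (h (q (r (m (g) (g)) (m (g) (g)) (q (p) (p))) (p))) = h(2,) = 1
  (q (p) (h (q (r (m (g) (g)) (m (g) (g)) (q (p) (p))) (p)))) = q(4, 1) = 0


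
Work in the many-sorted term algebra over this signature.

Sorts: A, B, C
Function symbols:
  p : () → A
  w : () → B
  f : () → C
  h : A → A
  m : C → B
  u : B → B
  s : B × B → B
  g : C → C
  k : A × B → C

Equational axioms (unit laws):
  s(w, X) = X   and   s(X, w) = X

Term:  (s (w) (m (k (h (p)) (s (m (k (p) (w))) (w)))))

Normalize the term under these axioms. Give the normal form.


1. (s (w) (m (k (h (p)) (s (m (k (p) (w))) (w)))))  →  (m (k (h (p)) (s (m (k (p) (w))) (w))))
2. (m (k (h (p)) (s (m (k (p) (w))) (w))))  →  (m (k (h (p)) (m (k (p) (w)))))

normal form = (m (k (h (p)) (m (k (p) (w)))))


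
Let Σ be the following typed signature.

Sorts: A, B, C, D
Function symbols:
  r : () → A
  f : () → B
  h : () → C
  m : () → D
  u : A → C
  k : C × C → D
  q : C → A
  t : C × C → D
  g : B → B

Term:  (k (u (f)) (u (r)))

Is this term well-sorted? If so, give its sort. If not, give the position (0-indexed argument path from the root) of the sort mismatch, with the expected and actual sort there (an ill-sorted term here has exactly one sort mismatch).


    (f) : B
  (u (f)) : ✗ arg 0 at [0, 0] has sort B, expected A
    (r) : A
  (u (r)) : C

ill-sorted at position [0, 0]: expected A, got B


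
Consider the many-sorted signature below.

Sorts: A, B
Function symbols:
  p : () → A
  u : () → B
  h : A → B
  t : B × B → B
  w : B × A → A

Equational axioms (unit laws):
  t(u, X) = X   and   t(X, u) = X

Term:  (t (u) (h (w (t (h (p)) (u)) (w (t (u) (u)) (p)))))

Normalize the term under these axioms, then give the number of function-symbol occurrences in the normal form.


1. (t (u) (h (w (t (h (p)) (u)) (w (t (u) (u)) (p)))))  →  (h (w (t (h (p)) (u)) (w (t (u) (u)) (p))))
2. (h (w (t (h (p)) (u)) (w (t (u) (u)) (p))))  →  (h (w (h (p)) (w (t (u) (u)) (p))))
3. (h (w (h (p)) (w (t (u) (u)) (p))))  →  (h (w (h (p)) (w (u) (p))))
normal form: (h (w (h (p)) (w (u) (p))))

size = 7


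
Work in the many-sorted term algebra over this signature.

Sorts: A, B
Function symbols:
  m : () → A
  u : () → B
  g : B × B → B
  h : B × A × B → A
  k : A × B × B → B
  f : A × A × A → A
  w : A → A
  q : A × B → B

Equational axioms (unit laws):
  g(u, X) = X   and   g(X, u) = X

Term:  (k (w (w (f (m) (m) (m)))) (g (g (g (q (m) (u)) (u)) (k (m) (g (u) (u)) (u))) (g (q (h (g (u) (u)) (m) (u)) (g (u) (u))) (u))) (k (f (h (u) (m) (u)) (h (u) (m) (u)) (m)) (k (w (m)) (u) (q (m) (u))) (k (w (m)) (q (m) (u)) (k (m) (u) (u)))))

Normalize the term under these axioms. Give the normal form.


normal form = (k (w (w (f (m) (m) (m)))) (g (g (q (m) (u)) (k (m) (u) (u))) (q (h (u) (m) (u)) (u))) (k (f (h (u) (m) (u)) (h (u) (m) (u)) (m)) (k (w (m)) (u) (q (m) (u))) (k (w (m)) (q (m) (u)) (k (m) (u) (u)))))

1. (k (w (w (f (m) (m) (m)))) (g (g (g (q (m) (u)) (u)) (k (m) (g (u) (u)) (u))) (g (q (h (g (u) (u)) (m) (u)) (g (u) (u))) (u))) (k (f (h (u) (m) (u)) (h (u) (m) (u)) (m)) (k (w (m)) (u) (q (m) (u))) (k (w (m)) (q (m) (u)) (k (m) (u) (u)))))  →  (k (w (w (f (m) (m) (m)))) (g (g (q (m) (u)) (k (m) (g (u) (u)) (u))) (g (q (h (g (u) (u)) (m) (u)) (g (u) (u))) (u))) (k (f (h (u) (m) (u)) (h (u) (m) (u)) (m)) (k (w (m)) (u) (q (m) (u))) (k (w (m)) (q (m) (u)) (k (m) (u) (u)))))
2. (k (w (w (f (m) (m) (m)))) (g (g (q (m) (u)) (k (m) (g (u) (u)) (u))) (g (q (h (g (u) (u)) (m) (u)) (g (u) (u))) (u))) (k (f (h (u) (m) (u)) (h (u) (m) (u)) (m)) (k (w (m)) (u) (q (m) (u))) (k (w (m)) (q (m) (u)) (k (m) (u) (u)))))  →  (k (w (w (f (m) (m) (m)))) (g (g (q (m) (u)) (k (m) (u) (u))) (g (q (h (g (u) (u)) (m) (u)) (g (u) (u))) (u))) (k (f (h (u) (m) (u)) (h (u) (m) (u)) (m)) (k (w (m)) (u) (q (m) (u))) (k (w (m)) (q (m) (u)) (k (m) (u) (u)))))
3. (k (w (w (f (m) (m) (m)))) (g (g (q (m) (u)) (k (m) (u) (u))) (g (q (h (g (u) (u)) (m) (u)) (g (u) (u))) (u))) (k (f (h (u) (m) (u)) (h (u) (m) (u)) (m)) (k (w (m)) (u) (q (m) (u))) (k (w (m)) (q (m) (u)) (k (m) (u) (u)))))  →  (k (w (w (f (m) (m) (m)))) (g (g (q (m) (u)) (k (m) (u) (u))) (q (h (g (u) (u)) (m) (u)) (g (u) (u)))) (k (f (h (u) (m) (u)) (h (u) (m) (u)) (m)) (k (w (m)) (u) (q (m) (u))) (k (w (m)) (q (m) (u)) (k (m) (u) (u)))))
4. (k (w (w (f (m) (m) (m)))) (g (g (q (m) (u)) (k (m) (u) (u))) (q (h (g (u) (u)) (m) (u)) (g (u) (u)))) (k (f (h (u) (m) (u)) (h (u) (m) (u)) (m)) (k (w (m)) (u) (q (m) (u))) (k (w (m)) (q (m) (u)) (k (m) (u) (u)))))  →  (k (w (w (f (m) (m) (m)))) (g (g (q (m) (u)) (k (m) (u) (u))) (q (h (u) (m) (u)) (g (u) (u)))) (k (f (h (u) (m) (u)) (h (u) (m) (u)) (m)) (k (w (m)) (u) (q (m) (u))) (k (w (m)) (q (m) (u)) (k (m) (u) (u)))))
5. (k (w (w (f (m) (m) (m)))) (g (g (q (m) (u)) (k (m) (u) (u))) (q (h (u) (m) (u)) (g (u) (u)))) (k (f (h (u) (m) (u)) (h (u) (m) (u)) (m)) (k (w (m)) (u) (q (m) (u))) (k (w (m)) (q (m) (u)) (k (m) (u) (u)))))  →  (k (w (w (f (m) (m) (m)))) (g (g (q (m) (u)) (k (m) (u) (u))) (q (h (u) (m) (u)) (u))) (k (f (h (u) (m) (u)) (h (u) (m) (u)) (m)) (k (w (m)) (u) (q (m) (u))) (k (w (m)) (q (m) (u)) (k (m) (u) (u)))))


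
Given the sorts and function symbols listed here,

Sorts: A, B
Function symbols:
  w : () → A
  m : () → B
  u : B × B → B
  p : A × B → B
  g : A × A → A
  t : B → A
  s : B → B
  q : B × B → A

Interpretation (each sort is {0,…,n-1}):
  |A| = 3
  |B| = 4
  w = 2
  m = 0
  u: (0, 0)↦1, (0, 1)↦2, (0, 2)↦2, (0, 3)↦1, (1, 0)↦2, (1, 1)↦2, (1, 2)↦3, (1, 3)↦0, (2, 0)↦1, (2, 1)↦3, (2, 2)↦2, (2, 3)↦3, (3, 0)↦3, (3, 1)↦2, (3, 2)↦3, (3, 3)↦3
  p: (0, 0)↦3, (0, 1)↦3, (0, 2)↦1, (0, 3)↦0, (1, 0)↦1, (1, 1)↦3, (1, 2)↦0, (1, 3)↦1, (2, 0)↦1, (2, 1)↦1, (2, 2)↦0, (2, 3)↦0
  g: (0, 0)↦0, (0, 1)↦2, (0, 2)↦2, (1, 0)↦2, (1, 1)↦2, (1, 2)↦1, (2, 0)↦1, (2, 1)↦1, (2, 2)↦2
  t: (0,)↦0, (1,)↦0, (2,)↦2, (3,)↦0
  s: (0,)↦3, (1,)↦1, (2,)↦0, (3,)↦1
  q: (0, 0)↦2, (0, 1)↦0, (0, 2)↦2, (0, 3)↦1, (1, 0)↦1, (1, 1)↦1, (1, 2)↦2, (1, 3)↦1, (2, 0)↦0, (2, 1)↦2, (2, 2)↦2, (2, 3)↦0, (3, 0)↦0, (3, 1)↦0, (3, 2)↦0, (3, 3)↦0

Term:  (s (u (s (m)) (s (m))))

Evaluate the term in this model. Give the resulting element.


value = 1

  m = 0
  (s (m)) = s(0,) = 3
  m = 0
  (s (m)) = s(0,) = 3
  (u (s (m)) (s (m))) = u(3, 3) = 3
  (s (u (s (m)) (s (m)))) = s(3,) = 1


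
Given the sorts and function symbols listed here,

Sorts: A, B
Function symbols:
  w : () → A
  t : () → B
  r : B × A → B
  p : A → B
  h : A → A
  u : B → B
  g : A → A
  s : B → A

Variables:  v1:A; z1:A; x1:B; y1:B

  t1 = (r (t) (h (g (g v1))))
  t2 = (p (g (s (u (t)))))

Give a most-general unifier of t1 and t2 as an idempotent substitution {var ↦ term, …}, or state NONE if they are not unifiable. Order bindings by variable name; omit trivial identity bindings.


NONE (not unifiable)

head clash or occurs-check failure — not unifiable


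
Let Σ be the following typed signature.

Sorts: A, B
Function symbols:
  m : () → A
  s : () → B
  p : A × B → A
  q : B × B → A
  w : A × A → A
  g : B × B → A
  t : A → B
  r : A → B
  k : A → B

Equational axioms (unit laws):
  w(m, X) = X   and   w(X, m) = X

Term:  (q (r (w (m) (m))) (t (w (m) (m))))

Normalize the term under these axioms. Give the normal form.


normal form = (q (r (m)) (t (m)))

1. (q (r (w (m) (m))) (t (w (m) (m))))  →  (q (r (m)) (t (w (m) (m))))
2. (q (r (m)) (t (w (m) (m))))  →  (q (r (m)) (t (m)))


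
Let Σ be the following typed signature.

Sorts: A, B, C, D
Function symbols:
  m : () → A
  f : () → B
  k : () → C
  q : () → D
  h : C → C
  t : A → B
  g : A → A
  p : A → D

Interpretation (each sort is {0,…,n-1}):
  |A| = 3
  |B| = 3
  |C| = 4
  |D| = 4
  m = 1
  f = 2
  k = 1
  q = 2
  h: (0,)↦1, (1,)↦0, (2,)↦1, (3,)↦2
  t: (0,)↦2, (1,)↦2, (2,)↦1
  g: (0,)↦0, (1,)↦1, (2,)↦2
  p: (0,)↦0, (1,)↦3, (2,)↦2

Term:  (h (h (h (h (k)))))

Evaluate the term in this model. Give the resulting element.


  k = 1
  (h (k)) = h(1,) = 0
  (h (h (k))) = h(0,) = 1
  (h (h (h (k)))) = h(1,) = 0
  (h (h (h (h (k))))) = h(0,) = 1

value = 1


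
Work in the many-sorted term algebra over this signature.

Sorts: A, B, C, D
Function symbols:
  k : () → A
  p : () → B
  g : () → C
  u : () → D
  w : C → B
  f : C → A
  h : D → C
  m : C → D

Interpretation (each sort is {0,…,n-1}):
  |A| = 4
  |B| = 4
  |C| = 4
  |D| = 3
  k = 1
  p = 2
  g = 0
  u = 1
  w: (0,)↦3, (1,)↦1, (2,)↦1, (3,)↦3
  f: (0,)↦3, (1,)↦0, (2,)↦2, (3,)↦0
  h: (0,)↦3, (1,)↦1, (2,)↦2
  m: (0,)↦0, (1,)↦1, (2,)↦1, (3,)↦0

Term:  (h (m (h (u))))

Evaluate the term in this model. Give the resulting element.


value = 1

  u = 1
  (h (u)) = h(1,) = 1
  (m (h (u))) = m(1,) = 1
  (h (m (h (u)))) = h(1,) = 1


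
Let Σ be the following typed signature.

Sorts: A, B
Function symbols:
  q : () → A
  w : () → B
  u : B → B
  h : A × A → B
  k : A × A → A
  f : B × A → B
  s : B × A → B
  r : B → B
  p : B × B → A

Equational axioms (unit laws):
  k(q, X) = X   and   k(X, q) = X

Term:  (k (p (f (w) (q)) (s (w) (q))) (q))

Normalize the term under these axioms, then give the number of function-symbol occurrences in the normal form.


1. (k (p (f (w) (q)) (s (w) (q))) (q))  →  (p (f (w) (q)) (s (w) (q)))
normal form: (p (f (w) (q)) (s (w) (q)))

size = 7


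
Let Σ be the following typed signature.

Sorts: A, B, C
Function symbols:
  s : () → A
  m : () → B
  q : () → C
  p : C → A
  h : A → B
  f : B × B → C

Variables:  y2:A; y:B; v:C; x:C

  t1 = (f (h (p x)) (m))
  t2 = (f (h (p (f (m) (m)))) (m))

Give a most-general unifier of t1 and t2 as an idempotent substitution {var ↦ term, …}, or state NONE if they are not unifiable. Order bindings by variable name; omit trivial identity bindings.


{x ↦ (f (m) (m))}


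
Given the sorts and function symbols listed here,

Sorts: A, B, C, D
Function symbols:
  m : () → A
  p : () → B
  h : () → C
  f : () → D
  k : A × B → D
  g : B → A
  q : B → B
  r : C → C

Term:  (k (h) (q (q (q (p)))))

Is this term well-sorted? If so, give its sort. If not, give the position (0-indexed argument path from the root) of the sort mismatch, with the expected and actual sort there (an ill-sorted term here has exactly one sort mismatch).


ill-sorted at position [0]: expected A, got C

  (h) : C
        (p) : B
      (q (p)) : B
    (q (q (p))) : B
  (q (q (q (p)))) : B
(k (h) (q (q (q (p))))) : ✗ arg 0 at [0] has sort C, expected A


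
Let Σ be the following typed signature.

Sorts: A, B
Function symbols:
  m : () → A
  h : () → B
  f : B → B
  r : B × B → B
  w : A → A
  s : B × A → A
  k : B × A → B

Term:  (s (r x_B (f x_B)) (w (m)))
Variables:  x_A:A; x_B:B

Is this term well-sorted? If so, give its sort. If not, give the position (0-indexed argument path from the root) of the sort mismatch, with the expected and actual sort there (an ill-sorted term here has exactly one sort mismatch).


well-sorted; sort = A

    x_B : B
      x_B : B
    (f x_B) : B
  (r x_B (f x_B)) : B
    (m) : A
  (w (m)) : A
(s (r x_B (f x_B)) (w (m))) : A


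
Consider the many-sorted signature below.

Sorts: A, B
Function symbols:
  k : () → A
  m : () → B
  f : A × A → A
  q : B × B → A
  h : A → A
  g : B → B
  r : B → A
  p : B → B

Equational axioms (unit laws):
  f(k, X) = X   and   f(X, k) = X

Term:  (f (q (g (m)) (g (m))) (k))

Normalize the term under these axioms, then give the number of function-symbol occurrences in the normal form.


size = 5

1. (f (q (g (m)) (g (m))) (k))  →  (q (g (m)) (g (m)))
normal form: (q (g (m)) (g (m)))


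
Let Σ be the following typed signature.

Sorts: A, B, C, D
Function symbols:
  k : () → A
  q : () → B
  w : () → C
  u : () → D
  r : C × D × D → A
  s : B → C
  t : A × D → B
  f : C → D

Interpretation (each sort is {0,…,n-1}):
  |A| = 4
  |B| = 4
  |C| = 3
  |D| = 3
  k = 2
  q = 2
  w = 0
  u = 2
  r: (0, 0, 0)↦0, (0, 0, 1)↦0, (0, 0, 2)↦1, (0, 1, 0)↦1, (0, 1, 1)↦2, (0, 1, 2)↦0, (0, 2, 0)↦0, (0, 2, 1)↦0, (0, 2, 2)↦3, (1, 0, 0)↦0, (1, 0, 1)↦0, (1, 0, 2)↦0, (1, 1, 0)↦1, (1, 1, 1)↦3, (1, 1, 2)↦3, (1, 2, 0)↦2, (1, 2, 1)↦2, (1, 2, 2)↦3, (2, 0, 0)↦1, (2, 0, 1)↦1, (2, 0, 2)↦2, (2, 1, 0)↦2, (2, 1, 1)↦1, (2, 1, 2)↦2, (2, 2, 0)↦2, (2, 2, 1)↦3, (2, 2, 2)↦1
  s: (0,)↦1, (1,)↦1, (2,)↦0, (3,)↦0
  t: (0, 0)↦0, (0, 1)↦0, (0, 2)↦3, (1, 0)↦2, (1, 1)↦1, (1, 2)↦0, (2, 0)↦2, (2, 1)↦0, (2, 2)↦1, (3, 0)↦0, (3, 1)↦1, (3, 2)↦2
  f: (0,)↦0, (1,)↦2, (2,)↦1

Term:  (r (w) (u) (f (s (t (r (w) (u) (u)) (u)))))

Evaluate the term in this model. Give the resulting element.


  w = 0
  u = 2
  w = 0
  u = 2
  u = 2
  (r (w) (u) (u)) = r(0, 2, 2) = 3
  u = 2
  (t (r (w) (u) (u)) (u)) = t(3, 2) = 2
  (s (t (r (w) (u) (u)) (u))) = s(2,) = 0
  (f (s (t (r (w) (u) (u)) (u)))) = f(0,) = 0
  (r (w) (u) (f (s (t (r (w) (u) (u)) (u))))) = r(0, 2, 0) = 0

value = 0


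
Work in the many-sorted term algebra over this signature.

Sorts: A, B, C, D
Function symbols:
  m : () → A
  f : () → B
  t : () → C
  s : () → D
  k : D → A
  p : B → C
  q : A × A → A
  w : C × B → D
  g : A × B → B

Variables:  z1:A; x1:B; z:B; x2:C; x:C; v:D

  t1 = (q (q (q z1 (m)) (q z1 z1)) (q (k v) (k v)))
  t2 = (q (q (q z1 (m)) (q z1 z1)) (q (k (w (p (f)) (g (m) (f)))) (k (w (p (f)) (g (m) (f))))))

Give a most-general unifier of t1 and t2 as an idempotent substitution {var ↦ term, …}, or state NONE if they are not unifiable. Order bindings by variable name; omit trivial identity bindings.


{v ↦ (w (p (f)) (g (m) (f)))}


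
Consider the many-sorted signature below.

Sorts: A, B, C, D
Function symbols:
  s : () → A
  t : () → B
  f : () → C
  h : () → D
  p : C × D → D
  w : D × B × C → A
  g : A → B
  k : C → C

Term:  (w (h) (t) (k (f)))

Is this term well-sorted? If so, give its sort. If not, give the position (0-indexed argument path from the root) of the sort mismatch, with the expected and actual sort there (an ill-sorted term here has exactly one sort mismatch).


well-sorted; sort = A

  (h) : D
  (t) : B
    (f) : C
  (k (f)) : C
(w (h) (t) (k (f))) : A


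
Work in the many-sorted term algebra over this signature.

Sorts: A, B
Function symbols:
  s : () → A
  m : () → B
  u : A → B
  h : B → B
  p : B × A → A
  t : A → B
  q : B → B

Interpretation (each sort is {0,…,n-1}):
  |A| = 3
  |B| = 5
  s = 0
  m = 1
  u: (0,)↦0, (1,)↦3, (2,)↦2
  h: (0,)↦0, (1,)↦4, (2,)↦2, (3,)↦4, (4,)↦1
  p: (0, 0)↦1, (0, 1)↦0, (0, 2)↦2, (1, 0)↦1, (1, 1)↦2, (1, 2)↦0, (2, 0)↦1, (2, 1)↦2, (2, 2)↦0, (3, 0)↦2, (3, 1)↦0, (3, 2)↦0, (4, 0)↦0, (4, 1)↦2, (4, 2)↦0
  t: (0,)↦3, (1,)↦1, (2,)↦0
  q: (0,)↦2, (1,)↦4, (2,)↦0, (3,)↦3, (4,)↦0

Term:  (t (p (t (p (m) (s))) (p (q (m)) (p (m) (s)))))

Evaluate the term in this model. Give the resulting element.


value = 3

  m = 1
  s = 0
  (p (m) (s)) = p(1, 0) = 1
  (t (p (m) (s))) = t(1,) = 1
  m = 1
  (q (m)) = q(1,) = 4
  m = 1
  s = 0
  (p (m) (s)) = p(1, 0) = 1
  (p (q (m)) (p (m) (s))) = p(4, 1) = 2
  (p (t (p (m) (s))) (p (q (m)) (p (m) (s)))) = p(1, 2) = 0
  (t (p (t (p (m) (s))) (p (q (m)) (p (m) (s))))) = t(0,) = 3


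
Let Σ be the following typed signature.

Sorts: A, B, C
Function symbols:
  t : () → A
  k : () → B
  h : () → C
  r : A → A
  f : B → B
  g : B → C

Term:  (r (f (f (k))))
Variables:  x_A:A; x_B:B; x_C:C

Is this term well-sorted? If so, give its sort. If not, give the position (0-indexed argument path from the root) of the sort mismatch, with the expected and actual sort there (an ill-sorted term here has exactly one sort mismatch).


ill-sorted at position [0]: expected A, got B

      (k) : B
    (f (k)) : B
  (f (f (k))) : B
(r (f (f (k)))) : ✗ arg 0 at [0] has sort B, expected A


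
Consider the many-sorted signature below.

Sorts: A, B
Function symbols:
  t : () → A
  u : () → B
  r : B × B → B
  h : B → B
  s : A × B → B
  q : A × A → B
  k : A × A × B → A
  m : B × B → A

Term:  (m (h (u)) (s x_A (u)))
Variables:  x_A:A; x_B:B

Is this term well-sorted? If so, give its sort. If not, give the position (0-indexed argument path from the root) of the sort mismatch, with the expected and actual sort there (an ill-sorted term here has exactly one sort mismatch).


well-sorted; sort = A

    (u) : B
  (h (u)) : B
    x_A : A
    (u) : B
  (s x_A (u)) : B
(m (h (u)) (s x_A (u))) : A


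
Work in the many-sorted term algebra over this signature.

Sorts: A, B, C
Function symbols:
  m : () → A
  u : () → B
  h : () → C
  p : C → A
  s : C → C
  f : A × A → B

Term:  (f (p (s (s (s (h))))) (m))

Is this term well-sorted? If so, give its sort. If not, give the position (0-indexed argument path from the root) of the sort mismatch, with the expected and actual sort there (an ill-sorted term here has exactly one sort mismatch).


          (h) : C
        (s (h)) : C
      (s (s (h))) : C
    (s (s (s (h)))) : C
  (p (s (s (s (h))))) : A
  (m) : A
(f (p (s (s (s (h))))) (m)) : B

well-sorted; sort = B


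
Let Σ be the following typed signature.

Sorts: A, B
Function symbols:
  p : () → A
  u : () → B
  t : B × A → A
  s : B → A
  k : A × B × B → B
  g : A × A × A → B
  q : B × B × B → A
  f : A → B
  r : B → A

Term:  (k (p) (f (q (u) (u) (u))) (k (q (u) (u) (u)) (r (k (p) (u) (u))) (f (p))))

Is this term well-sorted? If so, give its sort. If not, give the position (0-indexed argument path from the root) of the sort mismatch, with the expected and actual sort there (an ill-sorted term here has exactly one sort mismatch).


ill-sorted at position [2, 1]: expected B, got A

  (p) : A
      (u) : B
      (u) : B
      (u) : B
    (q (u) (u) (u)) : A
  (f (q (u) (u) (u))) : B
      (u) : B
      (u) : B
      (u) : B
    (q (u) (u) (u)) : A
        (p) : A
        (u) : B
        (u) : B
      (k (p) (u) (u)) : B
    (r (k (p) (u) (u))) : A
      (p) : A
    (f (p)) : B
  (k (q (u) (u) (u)) (r (k (p) (u) (u))) (f (p))) : ✗ arg 1 at [2, 1] has sort A, expected B
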